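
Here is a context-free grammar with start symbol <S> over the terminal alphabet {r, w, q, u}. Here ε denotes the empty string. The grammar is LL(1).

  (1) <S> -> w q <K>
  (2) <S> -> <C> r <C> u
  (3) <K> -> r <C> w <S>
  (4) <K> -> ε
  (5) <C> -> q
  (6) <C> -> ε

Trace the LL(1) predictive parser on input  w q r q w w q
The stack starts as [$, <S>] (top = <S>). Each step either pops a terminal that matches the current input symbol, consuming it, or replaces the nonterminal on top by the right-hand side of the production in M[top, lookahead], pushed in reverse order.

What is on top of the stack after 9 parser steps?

step 1: stack=$ <S>  input=w q r q w w q $  — expand <S> -> w q <K>
step 2: stack=$ <K> q w  input=w q r q w w q $  — match w
step 3: stack=$ <K> q  input=q r q w w q $  — match q
step 4: stack=$ <K>  input=r q w w q $  — expand <K> -> r <C> w <S>
step 5: stack=$ <S> w <C> r  input=r q w w q $  — match r
step 6: stack=$ <S> w <C>  input=q w w q $  — expand <C> -> q
step 7: stack=$ <S> w q  input=q w w q $  — match q
step 8: stack=$ <S> w  input=w w q $  — match w
step 9: stack=$ <S>  input=w q $  — expand <S> -> w q <K>
Stack after step 9: $ <K> q w (top = w).

w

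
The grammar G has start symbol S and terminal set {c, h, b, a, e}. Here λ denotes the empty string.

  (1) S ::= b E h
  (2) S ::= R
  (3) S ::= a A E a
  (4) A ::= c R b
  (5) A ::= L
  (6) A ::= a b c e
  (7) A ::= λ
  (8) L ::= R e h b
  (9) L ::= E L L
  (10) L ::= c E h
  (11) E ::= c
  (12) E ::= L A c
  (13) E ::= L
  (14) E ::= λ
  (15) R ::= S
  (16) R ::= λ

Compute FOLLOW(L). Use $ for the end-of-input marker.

{a, b, c, e, h}

FIRST(S) = {λ, a, b}  (via R)
FIRST(R) = {λ, a, b}  (via S)
FIRST(A) = {λ, a, b, c, e}  (via L)
FIRST(L) = {a, b, c, e}  (via R e h b, E L L)
FIRST(E) = {λ, a, b, c, e}  (via L A c, L)
FOLLOW(S) includes $ since S is the start symbol.
FOLLOW(A): in S::=a A E a, A is followed by E a with FIRST {a, b, c, e}; in E::=L A c, A is followed by c with FIRST {c}. Thus FOLLOW(A) = {a, b, c, e}.
FOLLOW(E): in S::=b E h, E is followed by h with FIRST {h}; in S::=a A E a, E is followed by a with FIRST {a}; in L::=E L L, E is followed by L L with FIRST {a, b, c, e}; in L::=c E h, E is followed by h with FIRST {h}. Thus FOLLOW(E) = {a, b, c, e, h}.
FOLLOW(L): in A::=L, the suffix after L is empty, so FOLLOW(L) ⊇ FOLLOW(A) = {a, b, c, e}; in L::=E L L (occurrence 1), L is followed by L with FIRST {a, b, c, e}; in L::=E L L (occurrence 2), the suffix after L is empty (adds nothing new); in E::=L A c, L is followed by A c with FIRST {a, b, c, e}; in E::=L, the suffix after L is empty, so FOLLOW(L) ⊇ FOLLOW(E) = {a, b, c, e, h}. Thus FOLLOW(L) = {a, b, c, e, h}.
FOLLOW(S): in R::=S, the suffix after S is empty, so FOLLOW(S) ⊇ FOLLOW(R) = {$, b, e}. Thus FOLLOW(S) = {$, b, e}.
FOLLOW(R): in S::=R, the suffix after R is empty, so FOLLOW(R) ⊇ FOLLOW(S) = {$, b, e}; in A::=c R b, R is followed by b with FIRST {b}; in L::=R e h b, R is followed by e h b with FIRST {e}. Thus FOLLOW(R) = {$, b, e}.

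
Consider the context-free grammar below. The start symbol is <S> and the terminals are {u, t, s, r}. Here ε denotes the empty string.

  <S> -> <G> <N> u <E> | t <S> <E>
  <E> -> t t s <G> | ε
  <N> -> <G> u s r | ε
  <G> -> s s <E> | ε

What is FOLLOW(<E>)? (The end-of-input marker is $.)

FIRST(<E>): from <E>->t t s <G> we get {t}; from <E>->ε we get {ε}. So FIRST(<E>) = {ε, t}.
FIRST(<G>): from <G>->s s <E> we get {s}; from <G>->ε we get {ε}. So FIRST(<G>) = {ε, s}.
FIRST(<N>): from <N>-><G> u s r we get {s, u}; from <N>->ε we get {ε}. So FIRST(<N>) = {ε, s, u}.
FIRST(<S>): from <S>-><G> <N> u <E> we get {s, u}; from <S>->t <S> <E> we get {t}. So FIRST(<S>) = {s, t, u}.
FOLLOW(<S>) includes $ since <S> is the start symbol.
FOLLOW(<S>): in <S>->t <S> <E>, <S> is followed by <E> with FIRST {ε, t}; in <S>->t <S> <E>, the suffix after <S> is nullable (adds nothing new). Thus FOLLOW(<S>) = {$, t}.
FOLLOW(<N>): in <S>-><G> <N> u <E>, <N> is followed by u <E> with FIRST {u}. Thus FOLLOW(<N>) = {u}.
FOLLOW(<E>): in <S>-><G> <N> u <E>, the suffix after <E> is empty, so FOLLOW(<E>) ⊇ FOLLOW(<S>) = {$, t}; in <S>->t <S> <E>, the suffix after <E> is empty, so FOLLOW(<E>) ⊇ FOLLOW(<S>) = {$, t}; in <G>->s s <E>, the suffix after <E> is empty, so FOLLOW(<E>) ⊇ FOLLOW(<G>) = {$, s, t, u}. Thus FOLLOW(<E>) = {$, s, t, u}.
FOLLOW(<G>): in <S>-><G> <N> u <E>, <G> is followed by <N> u <E> with FIRST {s, u}; in <E>->t t s <G>, the suffix after <G> is empty, so FOLLOW(<G>) ⊇ FOLLOW(<E>) = {$, s, t, u}; in <N>-><G> u s r, <G> is followed by u s r with FIRST {u}. Thus FOLLOW(<G>) = {$, s, t, u}.

{$, s, t, u}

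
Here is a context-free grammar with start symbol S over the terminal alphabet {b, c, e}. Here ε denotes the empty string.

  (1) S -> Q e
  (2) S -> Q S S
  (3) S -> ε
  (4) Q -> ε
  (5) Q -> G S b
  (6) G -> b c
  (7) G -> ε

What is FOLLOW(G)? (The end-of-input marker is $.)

{b, e}

FIRST(G) = {ε, b}
FIRST(S) = {ε, b, e}  (via Q e, Q S S)
FIRST(Q) = {ε, b, e}  (via G S b)
FOLLOW(S) includes $ since S is the start symbol.
FOLLOW(S): in S->Q S S (occurrence 1), S is followed by S with FIRST {ε, b, e}; in S->Q S S (occurrence 1), the suffix after S is nullable (adds nothing new); in S->Q S S (occurrence 2), the suffix after S is empty (adds nothing new); in Q->G S b, S is followed by b with FIRST {b}. Thus FOLLOW(S) = {$, b, e}.
FOLLOW(Q): in S->Q e, Q is followed by e with FIRST {e}; in S->Q S S, Q is followed by S S with FIRST {ε, b, e}; in S->Q S S, the suffix after Q is nullable, so FOLLOW(Q) ⊇ FOLLOW(S) = {$, b, e}. Thus FOLLOW(Q) = {$, b, e}.
FOLLOW(G): in Q->G S b, G is followed by S b with FIRST {b, e}. Thus FOLLOW(G) = {b, e}.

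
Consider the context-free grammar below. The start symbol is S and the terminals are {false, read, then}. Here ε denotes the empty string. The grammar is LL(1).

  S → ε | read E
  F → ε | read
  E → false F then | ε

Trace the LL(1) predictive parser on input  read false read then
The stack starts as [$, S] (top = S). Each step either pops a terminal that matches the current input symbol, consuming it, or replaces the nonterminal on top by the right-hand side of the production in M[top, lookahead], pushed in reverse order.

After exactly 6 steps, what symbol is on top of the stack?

step 1: stack=$ S  input=read false read then $  — expand S → read E
step 2: stack=$ E read  input=read false read then $  — match read
step 3: stack=$ E  input=false read then $  — expand E → false F then
step 4: stack=$ then F false  input=false read then $  — match false
step 5: stack=$ then F  input=read then $  — expand F → read
step 6: stack=$ then read  input=read then $  — match read
Stack after step 6: $ then (top = then).

then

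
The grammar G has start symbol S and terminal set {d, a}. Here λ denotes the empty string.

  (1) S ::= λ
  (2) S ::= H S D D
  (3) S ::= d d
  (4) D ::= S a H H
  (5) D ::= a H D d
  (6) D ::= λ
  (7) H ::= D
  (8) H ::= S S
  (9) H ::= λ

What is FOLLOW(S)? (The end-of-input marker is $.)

{$, a, d}

FIRST(S): from S::=λ we get {λ}; from S::=H S D D we get {λ, a, d}; from S::=d d we get {d}. So FIRST(S) = {λ, a, d}.
FIRST(D): from D::=S a H H we get {a, d}; from D::=a H D d we get {a}; from D::=λ we get {λ}. So FIRST(D) = {λ, a, d}.
FIRST(H): from H::=D we get {λ, a, d}; from H::=S S we get {λ, a, d}; from H::=λ we get {λ}. So FIRST(H) = {λ, a, d}.
FOLLOW(S) includes $ since S is the start symbol.
FOLLOW(S): in S::=H S D D, S is followed by D D with FIRST {λ, a, d}; in S::=H S D D, the suffix after S is nullable (adds nothing new); in D::=S a H H, S is followed by a H H with FIRST {a}; in H::=S S (occurrence 1), S is followed by S with FIRST {λ, a, d}; in H::=S S (occurrence 1), the suffix after S is nullable, so FOLLOW(S) ⊇ FOLLOW(H) = {$, a, d}; in H::=S S (occurrence 2), the suffix after S is empty, so FOLLOW(S) ⊇ FOLLOW(H) = {$, a, d}. Thus FOLLOW(S) = {$, a, d}.
FOLLOW(D): in S::=H S D D (occurrence 1), D is followed by D with FIRST {λ, a, d}; in S::=H S D D (occurrence 1), the suffix after D is nullable, so FOLLOW(D) ⊇ FOLLOW(S) = {$, a, d}; in S::=H S D D (occurrence 2), the suffix after D is empty, so FOLLOW(D) ⊇ FOLLOW(S) = {$, a, d}; in D::=a H D d, D is followed by d with FIRST {d}; in H::=D, the suffix after D is empty, so FOLLOW(D) ⊇ FOLLOW(H) = {$, a, d}. Thus FOLLOW(D) = {$, a, d}.
FOLLOW(H): in S::=H S D D, H is followed by S D D with FIRST {λ, a, d}; in S::=H S D D, the suffix after H is nullable, so FOLLOW(H) ⊇ FOLLOW(S) = {$, a, d}; in D::=S a H H (occurrence 1), H is followed by H with FIRST {λ, a, d}; in D::=S a H H (occurrence 1), the suffix after H is nullable, so FOLLOW(H) ⊇ FOLLOW(D) = {$, a, d}; in D::=S a H H (occurrence 2), the suffix after H is empty, so FOLLOW(H) ⊇ FOLLOW(D) = {$, a, d}; in D::=a H D d, H is followed by D d with FIRST {a, d}. Thus FOLLOW(H) = {$, a, d}.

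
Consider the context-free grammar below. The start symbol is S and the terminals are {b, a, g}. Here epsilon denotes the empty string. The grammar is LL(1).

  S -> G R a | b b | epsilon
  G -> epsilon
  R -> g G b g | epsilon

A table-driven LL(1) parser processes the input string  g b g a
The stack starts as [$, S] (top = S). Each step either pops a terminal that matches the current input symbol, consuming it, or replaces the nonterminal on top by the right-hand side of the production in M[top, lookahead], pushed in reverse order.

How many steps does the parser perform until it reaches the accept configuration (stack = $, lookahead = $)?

8

     Stack        Input      Action
  1  $ S          g b g a $  expand S -> G R a
  2  $ a R G      g b g a $  expand G -> epsilon
  3  $ a R        g b g a $  expand R -> g G b g
  4  $ a g b G g  g b g a $  match g
  5  $ a g b G    b g a $    expand G -> epsilon
  6  $ a g b      b g a $    match b
  7  $ a g        g a $      match g
  8  $ a          a $        match a
Accept reached after 8 steps.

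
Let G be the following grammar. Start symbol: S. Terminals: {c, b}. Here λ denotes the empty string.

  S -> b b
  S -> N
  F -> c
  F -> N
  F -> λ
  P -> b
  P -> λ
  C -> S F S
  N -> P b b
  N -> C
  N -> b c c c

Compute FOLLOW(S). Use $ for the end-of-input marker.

FIRST(P) = {λ, b}
FIRST(S) = {b}  (via N)
FIRST(C) = {b}  (via S F S)
FIRST(N) = {b}  (via P b b, C)
FIRST(F) = {λ, b, c}  (via N)
FOLLOW(S) includes $ since S is the start symbol.
FOLLOW(F): in C->S F S, F is followed by S with FIRST {b}. Thus FOLLOW(F) = {b}.
FOLLOW(P): in N->P b b, P is followed by b b with FIRST {b}. Thus FOLLOW(P) = {b}.
FOLLOW(S): in C->S F S (occurrence 1), S is followed by F S with FIRST {b, c}; in C->S F S (occurrence 2), the suffix after S is empty, so FOLLOW(S) ⊇ FOLLOW(C) = {$, b, c}. Thus FOLLOW(S) = {$, b, c}.
FOLLOW(N): in S->N, the suffix after N is empty, so FOLLOW(N) ⊇ FOLLOW(S) = {$, b, c}; in F->N, the suffix after N is empty, so FOLLOW(N) ⊇ FOLLOW(F) = {b}. Thus FOLLOW(N) = {$, b, c}.
FOLLOW(C): in N->C, the suffix after C is empty, so FOLLOW(C) ⊇ FOLLOW(N) = {$, b, c}. Thus FOLLOW(C) = {$, b, c}.

{$, b, c}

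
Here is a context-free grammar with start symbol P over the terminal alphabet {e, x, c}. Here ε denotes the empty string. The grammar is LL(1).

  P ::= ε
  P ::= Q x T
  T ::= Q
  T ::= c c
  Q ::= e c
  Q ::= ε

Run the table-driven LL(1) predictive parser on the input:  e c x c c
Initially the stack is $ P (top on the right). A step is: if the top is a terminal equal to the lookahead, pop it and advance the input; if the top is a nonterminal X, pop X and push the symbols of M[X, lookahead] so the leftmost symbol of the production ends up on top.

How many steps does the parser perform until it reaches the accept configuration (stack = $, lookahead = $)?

step 1: stack=$ P  input=e c x c c $  — expand P ::= Q x T
step 2: stack=$ T x Q  input=e c x c c $  — expand Q ::= e c
step 3: stack=$ T x c e  input=e c x c c $  — match e
step 4: stack=$ T x c  input=c x c c $  — match c
step 5: stack=$ T x  input=x c c $  — match x
step 6: stack=$ T  input=c c $  — expand T ::= c c
step 7: stack=$ c c  input=c c $  — match c
step 8: stack=$ c  input=c $  — match c
Accept reached after 8 steps.

8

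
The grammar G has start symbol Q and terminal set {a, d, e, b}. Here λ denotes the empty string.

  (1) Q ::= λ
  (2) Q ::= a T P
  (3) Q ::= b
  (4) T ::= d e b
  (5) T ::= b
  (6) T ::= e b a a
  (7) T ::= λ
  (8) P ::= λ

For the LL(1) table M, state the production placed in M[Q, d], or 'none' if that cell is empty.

FIRST(Q): from Q::=λ we get {λ}; from Q::=a T P we get {a}; from Q::=b we get {b}. So FIRST(Q) = {λ, a, b}.
FIRST(T): from T::=d e b we get {d}; from T::=b we get {b}; from T::=e b a a we get {e}; from T::=λ we get {λ}. So FIRST(T) = {λ, b, d, e}.
FIRST(P): from P::=λ we get {λ}. So FIRST(P) = {λ}.
FOLLOW(Q) includes $ since Q is the start symbol.
FOLLOW(Q): Q appears on no right-hand side. Thus FOLLOW(Q) = {$}.
For Q ::= λ: FIRST(λ) = {λ}, so it goes in M[Q, t] for t ∈ {}; since λ ∈ FIRST, also for every t ∈ FOLLOW(Q) = {$}.
For Q ::= a T P: FIRST(a T P) = {a}, so it goes in M[Q, t] for t ∈ {a}.
For Q ::= b: FIRST(b) = {b}, so it goes in M[Q, t] for t ∈ {b}.
None of these place a production in M[Q, d].

none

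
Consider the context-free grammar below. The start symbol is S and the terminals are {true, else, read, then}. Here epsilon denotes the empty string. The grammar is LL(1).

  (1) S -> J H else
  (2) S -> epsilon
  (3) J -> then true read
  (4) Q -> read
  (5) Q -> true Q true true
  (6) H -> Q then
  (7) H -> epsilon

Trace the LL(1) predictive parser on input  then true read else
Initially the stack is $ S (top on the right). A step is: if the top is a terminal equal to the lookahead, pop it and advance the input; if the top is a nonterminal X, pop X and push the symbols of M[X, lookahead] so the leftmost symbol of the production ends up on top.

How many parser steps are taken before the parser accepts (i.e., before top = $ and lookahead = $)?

     Stack                    Input                  Action
  1  $ S                      then true read else $  expand S -> J H else
  2  $ else H J               then true read else $  expand J -> then true read
  3  $ else H read true then  then true read else $  match then
  4  $ else H read true       true read else $       match true
  5  $ else H read            read else $            match read
  6  $ else H                 else $                 expand H -> epsilon
  7  $ else                   else $                 match else
Accept reached after 7 steps.

7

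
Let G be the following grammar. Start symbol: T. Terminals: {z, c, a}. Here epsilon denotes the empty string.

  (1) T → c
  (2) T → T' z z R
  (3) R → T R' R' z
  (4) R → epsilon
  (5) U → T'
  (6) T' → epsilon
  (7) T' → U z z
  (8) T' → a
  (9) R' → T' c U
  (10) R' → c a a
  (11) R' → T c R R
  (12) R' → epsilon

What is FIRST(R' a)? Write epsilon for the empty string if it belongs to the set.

{a, c, z}

FIRST(T): from T→c we get {c}; from T→T' z z R we get {a, z}. So FIRST(T) = {a, c, z}.
FIRST(R): from R→T R' R' z we get {a, c, z}; from R→epsilon we get {epsilon}. So FIRST(R) = {epsilon, a, c, z}.
FIRST(U): from U→T' we get {epsilon, a, z}. So FIRST(U) = {epsilon, a, z}.
FIRST(T'): from T'→epsilon we get {epsilon}; from T'→U z z we get {a, z}; from T'→a we get {a}. So FIRST(T') = {epsilon, a, z}.
FIRST(R'): from R'→T' c U we get {a, c, z}; from R'→c a a we get {c}; from R'→T c R R we get {a, c, z}; from R'→epsilon we get {epsilon}. So FIRST(R') = {epsilon, a, c, z}.
FIRST(R' a): take FIRST of each symbol in turn, carrying on past any symbol whose FIRST contains epsilon; result {a, c, z}.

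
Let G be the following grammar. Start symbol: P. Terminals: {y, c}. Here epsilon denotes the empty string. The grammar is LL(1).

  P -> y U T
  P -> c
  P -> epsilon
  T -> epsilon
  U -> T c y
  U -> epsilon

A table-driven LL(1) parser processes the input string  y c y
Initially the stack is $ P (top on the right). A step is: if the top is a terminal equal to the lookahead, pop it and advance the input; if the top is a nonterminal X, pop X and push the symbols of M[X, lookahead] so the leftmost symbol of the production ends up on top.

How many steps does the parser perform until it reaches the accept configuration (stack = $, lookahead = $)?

     Stack      Input    Action
  1  $ P        y c y $  expand P -> y U T
  2  $ T U y    y c y $  match y
  3  $ T U      c y $    expand U -> T c y
  4  $ T y c T  c y $    expand T -> epsilon
  5  $ T y c    c y $    match c
  6  $ T y      y $      match y
  7  $ T        $        expand T -> epsilon
Accept reached after 7 steps.

7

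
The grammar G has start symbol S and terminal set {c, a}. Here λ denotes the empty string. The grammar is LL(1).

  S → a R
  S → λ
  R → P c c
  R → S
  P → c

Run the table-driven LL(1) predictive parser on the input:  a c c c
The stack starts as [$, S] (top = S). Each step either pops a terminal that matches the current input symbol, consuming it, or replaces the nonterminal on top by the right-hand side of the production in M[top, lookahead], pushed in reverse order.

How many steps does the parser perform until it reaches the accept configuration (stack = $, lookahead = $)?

     Stack    Input      Action
  1  $ S      a c c c $  expand S → a R
  2  $ R a    a c c c $  match a
  3  $ R      c c c $    expand R → P c c
  4  $ c c P  c c c $    expand P → c
  5  $ c c c  c c c $    match c
  6  $ c c    c c $      match c
  7  $ c      c $        match c
Accept reached after 7 steps.

7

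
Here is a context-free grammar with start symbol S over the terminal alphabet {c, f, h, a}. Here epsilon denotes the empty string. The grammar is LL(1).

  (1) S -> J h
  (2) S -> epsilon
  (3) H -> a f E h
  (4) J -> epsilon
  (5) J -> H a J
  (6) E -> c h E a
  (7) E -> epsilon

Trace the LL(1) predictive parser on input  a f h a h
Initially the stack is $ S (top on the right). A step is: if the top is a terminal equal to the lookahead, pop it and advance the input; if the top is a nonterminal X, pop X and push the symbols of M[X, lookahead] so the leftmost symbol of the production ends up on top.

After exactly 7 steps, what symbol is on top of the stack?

a

step 1: stack=$ S  input=a f h a h $  — expand S -> J h
step 2: stack=$ h J  input=a f h a h $  — expand J -> H a J
step 3: stack=$ h J a H  input=a f h a h $  — expand H -> a f E h
step 4: stack=$ h J a h E f a  input=a f h a h $  — match a
step 5: stack=$ h J a h E f  input=f h a h $  — match f
step 6: stack=$ h J a h E  input=h a h $  — expand E -> epsilon
step 7: stack=$ h J a h  input=h a h $  — match h
Stack after step 7: $ h J a (top = a).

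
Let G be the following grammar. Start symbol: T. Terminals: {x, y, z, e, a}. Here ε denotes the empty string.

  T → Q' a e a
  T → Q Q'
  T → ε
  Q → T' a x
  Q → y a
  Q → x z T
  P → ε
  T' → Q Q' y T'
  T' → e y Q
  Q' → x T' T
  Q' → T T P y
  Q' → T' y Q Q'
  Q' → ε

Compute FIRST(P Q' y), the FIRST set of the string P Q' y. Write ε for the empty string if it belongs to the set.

FIRST(P) = {ε}
FIRST(T) = {ε, a, e, x, y}  (via Q' a e a, Q Q')
FIRST(Q) = {e, x, y}  (via T' a x)
FIRST(T') = {e, x, y}  (via Q Q' y T')
FIRST(Q') = {ε, a, e, x, y}  (via T T P y, T' y Q Q')
FIRST(P Q' y): take FIRST of each symbol in turn, carrying on past any symbol whose FIRST contains ε; result {a, e, x, y}.

{a, e, x, y}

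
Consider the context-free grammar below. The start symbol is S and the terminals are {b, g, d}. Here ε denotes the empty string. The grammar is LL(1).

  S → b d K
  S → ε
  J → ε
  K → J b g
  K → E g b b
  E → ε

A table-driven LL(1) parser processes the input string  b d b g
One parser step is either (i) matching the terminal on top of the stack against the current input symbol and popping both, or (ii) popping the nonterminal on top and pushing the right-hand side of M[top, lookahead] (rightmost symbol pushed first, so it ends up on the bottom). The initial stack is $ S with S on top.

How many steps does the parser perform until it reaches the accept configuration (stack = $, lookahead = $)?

7

     Stack    Input      Action
  1  $ S      b d b g $  expand S → b d K
  2  $ K d b  b d b g $  match b
  3  $ K d    d b g $    match d
  4  $ K      b g $      expand K → J b g
  5  $ g b J  b g $      expand J → ε
  6  $ g b    b g $      match b
  7  $ g      g $        match g
Accept reached after 7 steps.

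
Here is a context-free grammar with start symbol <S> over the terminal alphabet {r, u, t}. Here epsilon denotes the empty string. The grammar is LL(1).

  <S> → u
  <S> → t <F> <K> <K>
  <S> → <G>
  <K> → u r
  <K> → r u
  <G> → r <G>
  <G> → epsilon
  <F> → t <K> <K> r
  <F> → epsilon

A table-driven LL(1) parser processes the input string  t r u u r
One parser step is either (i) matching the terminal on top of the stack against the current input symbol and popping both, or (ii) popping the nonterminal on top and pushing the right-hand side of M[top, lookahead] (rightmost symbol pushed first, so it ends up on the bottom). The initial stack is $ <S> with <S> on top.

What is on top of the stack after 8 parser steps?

step 1: stack=$ <S>  input=t r u u r $  — expand <S> → t <F> <K> <K>
step 2: stack=$ <K> <K> <F> t  input=t r u u r $  — match t
step 3: stack=$ <K> <K> <F>  input=r u u r $  — expand <F> → epsilon
step 4: stack=$ <K> <K>  input=r u u r $  — expand <K> → r u
step 5: stack=$ <K> u r  input=r u u r $  — match r
step 6: stack=$ <K> u  input=u u r $  — match u
step 7: stack=$ <K>  input=u r $  — expand <K> → u r
step 8: stack=$ r u  input=u r $  — match u
Stack after step 8: $ r (top = r).

r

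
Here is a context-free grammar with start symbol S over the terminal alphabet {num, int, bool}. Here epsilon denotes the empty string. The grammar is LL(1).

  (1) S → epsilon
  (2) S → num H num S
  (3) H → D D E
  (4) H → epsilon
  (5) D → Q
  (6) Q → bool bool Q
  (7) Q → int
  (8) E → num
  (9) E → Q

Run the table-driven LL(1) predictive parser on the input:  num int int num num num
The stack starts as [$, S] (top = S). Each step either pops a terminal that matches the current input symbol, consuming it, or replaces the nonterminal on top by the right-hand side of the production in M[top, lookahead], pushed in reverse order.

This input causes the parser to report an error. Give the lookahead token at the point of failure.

step 1: stack=$ S  input=num int int num num num $  — expand S → num H num S
step 2: stack=$ S num H num  input=num int int num num num $  — match num
step 3: stack=$ S num H  input=int int num num num $  — expand H → D D E
step 4: stack=$ S num E D D  input=int int num num num $  — expand D → Q
step 5: stack=$ S num E D Q  input=int int num num num $  — expand Q → int
step 6: stack=$ S num E D int  input=int int num num num $  — match int
step 7: stack=$ S num E D  input=int num num num $  — expand D → Q
step 8: stack=$ S num E Q  input=int num num num $  — expand Q → int
step 9: stack=$ S num E int  input=int num num num $  — match int
step 10: stack=$ S num E  input=num num num $  — expand E → num
step 11: stack=$ S num num  input=num num num $  — match num
step 12: stack=$ S num  input=num num $  — match num
step 13: stack=$ S  input=num $  — expand S → num H num S
step 14: stack=$ S num H num  input=num $  — match num
step 15: stack=$ S num H  input=$  — error: M[H, $] is empty

$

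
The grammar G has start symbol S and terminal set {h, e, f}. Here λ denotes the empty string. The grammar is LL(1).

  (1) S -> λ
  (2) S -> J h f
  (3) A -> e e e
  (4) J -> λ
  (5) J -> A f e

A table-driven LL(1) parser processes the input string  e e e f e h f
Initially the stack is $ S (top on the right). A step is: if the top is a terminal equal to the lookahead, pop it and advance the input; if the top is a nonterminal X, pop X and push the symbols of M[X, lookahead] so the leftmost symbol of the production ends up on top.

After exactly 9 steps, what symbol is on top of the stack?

f

step 1: stack=$ S  input=e e e f e h f $  — expand S -> J h f
step 2: stack=$ f h J  input=e e e f e h f $  — expand J -> A f e
step 3: stack=$ f h e f A  input=e e e f e h f $  — expand A -> e e e
step 4: stack=$ f h e f e e e  input=e e e f e h f $  — match e
step 5: stack=$ f h e f e e  input=e e f e h f $  — match e
step 6: stack=$ f h e f e  input=e f e h f $  — match e
step 7: stack=$ f h e f  input=f e h f $  — match f
step 8: stack=$ f h e  input=e h f $  — match e
step 9: stack=$ f h  input=h f $  — match h
Stack after step 9: $ f (top = f).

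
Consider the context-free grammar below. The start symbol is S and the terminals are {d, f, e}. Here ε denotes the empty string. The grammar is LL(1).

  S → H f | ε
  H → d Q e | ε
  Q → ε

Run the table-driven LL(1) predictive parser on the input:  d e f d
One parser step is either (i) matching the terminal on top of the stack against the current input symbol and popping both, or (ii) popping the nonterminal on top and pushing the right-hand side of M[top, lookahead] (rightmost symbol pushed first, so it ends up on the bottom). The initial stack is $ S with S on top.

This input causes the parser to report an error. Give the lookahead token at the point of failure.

d

step 1: stack=$ S  input=d e f d $  — expand S → H f
step 2: stack=$ f H  input=d e f d $  — expand H → d Q e
step 3: stack=$ f e Q d  input=d e f d $  — match d
step 4: stack=$ f e Q  input=e f d $  — expand Q → ε
step 5: stack=$ f e  input=e f d $  — match e
step 6: stack=$ f  input=f d $  — match f
step 7: stack=$  input=d $  — error: stack empty but input remains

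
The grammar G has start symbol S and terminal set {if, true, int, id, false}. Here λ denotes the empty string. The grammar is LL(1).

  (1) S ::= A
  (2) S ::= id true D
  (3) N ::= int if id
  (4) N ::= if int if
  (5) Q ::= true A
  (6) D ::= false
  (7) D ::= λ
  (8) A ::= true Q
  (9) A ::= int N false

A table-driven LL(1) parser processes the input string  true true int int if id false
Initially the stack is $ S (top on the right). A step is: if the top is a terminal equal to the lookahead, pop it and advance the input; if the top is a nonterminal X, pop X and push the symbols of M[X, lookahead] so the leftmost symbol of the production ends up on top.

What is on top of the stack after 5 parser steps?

A

     Stack     Input                            Action
  1  $ S       true true int int if id false $  expand S ::= A
  2  $ A       true true int int if id false $  expand A ::= true Q
  3  $ Q true  true true int int if id false $  match true
  4  $ Q       true int int if id false $       expand Q ::= true A
  5  $ A true  true int int if id false $       match true
Stack after step 5: $ A (top = A).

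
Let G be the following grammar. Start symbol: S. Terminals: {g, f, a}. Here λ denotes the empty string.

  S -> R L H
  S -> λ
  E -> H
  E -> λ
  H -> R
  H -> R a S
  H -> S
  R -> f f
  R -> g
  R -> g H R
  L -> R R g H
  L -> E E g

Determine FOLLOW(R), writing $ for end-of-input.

{$, a, f, g}

FIRST(R): from R->f f we get {f}; from R->g we get {g}; from R->g H R we get {g}. So FIRST(R) = {f, g}.
FIRST(S): from S->R L H we get {f, g}; from S->λ we get {λ}. So FIRST(S) = {λ, f, g}.
FIRST(H): from H->R we get {f, g}; from H->R a S we get {f, g}; from H->S we get {λ, f, g}. So FIRST(H) = {λ, f, g}.
FIRST(E): from E->H we get {λ, f, g}; from E->λ we get {λ}. So FIRST(E) = {λ, f, g}.
FIRST(L): from L->R R g H we get {f, g}; from L->E E g we get {f, g}. So FIRST(L) = {f, g}.
FOLLOW(S) includes $ since S is the start symbol.
FOLLOW(E): in L->E E g (occurrence 1), E is followed by E g with FIRST {f, g}; in L->E E g (occurrence 2), E is followed by g with FIRST {g}. Thus FOLLOW(E) = {f, g}.
FOLLOW(S): in H->R a S, the suffix after S is empty, so FOLLOW(S) ⊇ FOLLOW(H) = {$, f, g}; in H->S, the suffix after S is empty, so FOLLOW(S) ⊇ FOLLOW(H) = {$, f, g}. Thus FOLLOW(S) = {$, f, g}.
FOLLOW(L): in S->R L H, L is followed by H with FIRST {λ, f, g}; in S->R L H, the suffix after L is nullable, so FOLLOW(L) ⊇ FOLLOW(S) = {$, f, g}. Thus FOLLOW(L) = {$, f, g}.
FOLLOW(H): in S->R L H, the suffix after H is empty, so FOLLOW(H) ⊇ FOLLOW(S) = {$, f, g}; in E->H, the suffix after H is empty, so FOLLOW(H) ⊇ FOLLOW(E) = {f, g}; in R->g H R, H is followed by R with FIRST {f, g}; in L->R R g H, the suffix after H is empty, so FOLLOW(H) ⊇ FOLLOW(L) = {$, f, g}. Thus FOLLOW(H) = {$, f, g}.
FOLLOW(R): in S->R L H, R is followed by L H with FIRST {f, g}; in H->R, the suffix after R is empty, so FOLLOW(R) ⊇ FOLLOW(H) = {$, f, g}; in H->R a S, R is followed by a S with FIRST {a}; in R->g H R, the suffix after R is empty (adds nothing new); in L->R R g H (occurrence 1), R is followed by R g H with FIRST {f, g}; in L->R R g H (occurrence 2), R is followed by g H with FIRST {g}. Thus FOLLOW(R) = {$, a, f, g}.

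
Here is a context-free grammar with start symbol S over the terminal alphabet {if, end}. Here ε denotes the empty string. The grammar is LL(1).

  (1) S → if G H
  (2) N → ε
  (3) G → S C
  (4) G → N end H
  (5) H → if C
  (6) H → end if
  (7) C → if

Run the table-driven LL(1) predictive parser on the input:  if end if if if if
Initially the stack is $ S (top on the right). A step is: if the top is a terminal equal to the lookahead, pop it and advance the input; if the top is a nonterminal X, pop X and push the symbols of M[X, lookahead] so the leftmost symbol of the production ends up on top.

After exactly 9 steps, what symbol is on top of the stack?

H

step 1: stack=$ S  input=if end if if if if $  — expand S → if G H
step 2: stack=$ H G if  input=if end if if if if $  — match if
step 3: stack=$ H G  input=end if if if if $  — expand G → N end H
step 4: stack=$ H H end N  input=end if if if if $  — expand N → ε
step 5: stack=$ H H end  input=end if if if if $  — match end
step 6: stack=$ H H  input=if if if if $  — expand H → if C
step 7: stack=$ H C if  input=if if if if $  — match if
step 8: stack=$ H C  input=if if if $  — expand C → if
step 9: stack=$ H if  input=if if if $  — match if
Stack after step 9: $ H (top = H).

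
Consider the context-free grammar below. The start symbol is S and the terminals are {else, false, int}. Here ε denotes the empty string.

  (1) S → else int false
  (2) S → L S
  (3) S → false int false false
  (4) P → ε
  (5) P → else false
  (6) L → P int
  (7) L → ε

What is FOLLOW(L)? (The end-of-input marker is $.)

FIRST(P): from P→ε we get {ε}; from P→else false we get {else}. So FIRST(P) = {ε, else}.
FIRST(L): from L→P int we get {else, int}; from L→ε we get {ε}. So FIRST(L) = {ε, else, int}.
FIRST(S): from S→else int false we get {else}; from S→L S we get {else, false, int}; from S→false int false false we get {false}. So FIRST(S) = {else, false, int}.
FOLLOW(S) includes $ since S is the start symbol.
FOLLOW(S): in S→L S, the suffix after S is empty (adds nothing new). Thus FOLLOW(S) = {$}.
FOLLOW(P): in L→P int, P is followed by int with FIRST {int}. Thus FOLLOW(P) = {int}.
FOLLOW(L): in S→L S, L is followed by S with FIRST {else, false, int}. Thus FOLLOW(L) = {else, false, int}.

{else, false, int}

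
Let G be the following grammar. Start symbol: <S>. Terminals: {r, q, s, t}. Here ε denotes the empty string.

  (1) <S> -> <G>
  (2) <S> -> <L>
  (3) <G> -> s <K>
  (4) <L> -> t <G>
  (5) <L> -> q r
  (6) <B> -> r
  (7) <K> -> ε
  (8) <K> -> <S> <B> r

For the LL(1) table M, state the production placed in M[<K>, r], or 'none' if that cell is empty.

FIRST(<G>) = {s}
FIRST(<L>) = {q, t}
FIRST(<B>) = {r}
FIRST(<S>) = {q, s, t}  (via <G>, <L>)
FIRST(<K>) = {ε, q, s, t}  (via <S> <B> r)
FOLLOW(<S>) includes $ since <S> is the start symbol.
FOLLOW(<G>): in <S>-><G>, the suffix after <G> is empty, so FOLLOW(<G>) ⊇ FOLLOW(<S>) = {$, r}; in <L>->t <G>, the suffix after <G> is empty, so FOLLOW(<G>) ⊇ FOLLOW(<L>) = {$, r}. Thus FOLLOW(<G>) = {$, r}.
FOLLOW(<K>): in <G>->s <K>, the suffix after <K> is empty, so FOLLOW(<K>) ⊇ FOLLOW(<G>) = {$, r}. Thus FOLLOW(<K>) = {$, r}.
For <K> -> ε: FIRST(ε) = {ε}, so it goes in M[<K>, t] for t ∈ {}; since ε ∈ FIRST, also for every t ∈ FOLLOW(<K>) = {$, r}.
For <K> -> <S> <B> r: FIRST(<S> <B> r) = {q, s, t}, so it goes in M[<K>, t] for t ∈ {q, s, t}.

<K> -> ε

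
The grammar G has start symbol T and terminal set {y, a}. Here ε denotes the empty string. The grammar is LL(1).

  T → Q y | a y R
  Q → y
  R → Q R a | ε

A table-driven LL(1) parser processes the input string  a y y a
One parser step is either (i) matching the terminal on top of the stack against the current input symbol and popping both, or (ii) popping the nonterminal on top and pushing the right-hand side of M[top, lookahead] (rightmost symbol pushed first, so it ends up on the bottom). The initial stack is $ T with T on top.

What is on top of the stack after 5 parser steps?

y

step 1: stack=$ T  input=a y y a $  — expand T → a y R
step 2: stack=$ R y a  input=a y y a $  — match a
step 3: stack=$ R y  input=y y a $  — match y
step 4: stack=$ R  input=y a $  — expand R → Q R a
step 5: stack=$ a R Q  input=y a $  — expand Q → y
Stack after step 5: $ a R y (top = y).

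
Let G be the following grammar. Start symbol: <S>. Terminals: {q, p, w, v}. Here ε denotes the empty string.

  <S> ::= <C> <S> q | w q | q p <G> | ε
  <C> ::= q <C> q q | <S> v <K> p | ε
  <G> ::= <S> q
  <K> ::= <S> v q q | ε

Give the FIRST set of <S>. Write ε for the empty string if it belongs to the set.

FIRST(<S>) = {ε, q, v, w}  (via <C> <S> q)
FIRST(<C>) = {ε, q, v, w}  (via <S> v <K> p)
FIRST(<G>) = {q, v, w}  (via <S> q)
FIRST(<K>) = {ε, q, v, w}  (via <S> v q q)

{ε, q, v, w}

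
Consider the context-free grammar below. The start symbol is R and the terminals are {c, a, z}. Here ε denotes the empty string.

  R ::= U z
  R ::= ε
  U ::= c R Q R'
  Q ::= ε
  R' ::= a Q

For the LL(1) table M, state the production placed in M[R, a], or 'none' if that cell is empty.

R ::= ε

FIRST(U): from U::=c R Q R' we get {c}. So FIRST(U) = {c}.
FIRST(Q): from Q::=ε we get {ε}. So FIRST(Q) = {ε}.
FIRST(R'): from R'::=a Q we get {a}. So FIRST(R') = {a}.
FIRST(R): from R::=U z we get {c}; from R::=ε we get {ε}. So FIRST(R) = {ε, c}.
FOLLOW(R) includes $ since R is the start symbol.
FOLLOW(R): in U::=c R Q R', R is followed by Q R' with FIRST {a}. Thus FOLLOW(R) = {$, a}.
For R ::= U z: FIRST(U z) = {c}, so it goes in M[R, t] for t ∈ {c}.
For R ::= ε: FIRST(ε) = {ε}, so it goes in M[R, t] for t ∈ {}; since ε ∈ FIRST, also for every t ∈ FOLLOW(R) = {$, a}.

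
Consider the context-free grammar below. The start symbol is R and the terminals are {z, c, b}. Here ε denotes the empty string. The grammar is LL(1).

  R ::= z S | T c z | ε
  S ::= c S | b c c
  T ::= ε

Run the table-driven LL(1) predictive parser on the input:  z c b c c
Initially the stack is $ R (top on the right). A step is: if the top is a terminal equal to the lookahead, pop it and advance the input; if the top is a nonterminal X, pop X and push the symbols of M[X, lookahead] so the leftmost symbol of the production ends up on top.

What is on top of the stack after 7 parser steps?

c

step 1: stack=$ R  input=z c b c c $  — expand R ::= z S
step 2: stack=$ S z  input=z c b c c $  — match z
step 3: stack=$ S  input=c b c c $  — expand S ::= c S
step 4: stack=$ S c  input=c b c c $  — match c
step 5: stack=$ S  input=b c c $  — expand S ::= b c c
step 6: stack=$ c c b  input=b c c $  — match b
step 7: stack=$ c c  input=c c $  — match c
Stack after step 7: $ c (top = c).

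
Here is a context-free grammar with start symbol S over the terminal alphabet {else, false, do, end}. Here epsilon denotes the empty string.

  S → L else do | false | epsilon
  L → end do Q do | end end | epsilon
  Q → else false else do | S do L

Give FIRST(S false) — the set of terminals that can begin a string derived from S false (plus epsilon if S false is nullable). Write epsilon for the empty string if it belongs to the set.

{else, end, false}

FIRST(L): from L→end do Q do we get {end}; from L→end end we get {end}; from L→epsilon we get {epsilon}. So FIRST(L) = {epsilon, end}.
FIRST(S): from S→L else do we get {else, end}; from S→false we get {false}; from S→epsilon we get {epsilon}. So FIRST(S) = {epsilon, else, end, false}.
FIRST(Q): from Q→else false else do we get {else}; from Q→S do L we get {do, else, end, false}. So FIRST(Q) = {do, else, end, false}.
FIRST(S false): take FIRST of each symbol in turn, carrying on past any symbol whose FIRST contains epsilon; result {else, end, false}.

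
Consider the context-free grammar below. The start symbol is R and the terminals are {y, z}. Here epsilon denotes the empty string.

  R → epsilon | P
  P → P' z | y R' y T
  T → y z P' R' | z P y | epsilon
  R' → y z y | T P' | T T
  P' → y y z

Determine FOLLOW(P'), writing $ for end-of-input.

FIRST(T): from T→y z P' R' we get {y}; from T→z P y we get {z}; from T→epsilon we get {epsilon}. So FIRST(T) = {epsilon, y, z}.
FIRST(P'): from P'→y y z we get {y}. So FIRST(P') = {y}.
FIRST(P): from P→P' z we get {y}; from P→y R' y T we get {y}. So FIRST(P) = {y}.
FIRST(R'): from R'→y z y we get {y}; from R'→T P' we get {y, z}; from R'→T T we get {epsilon, y, z}. So FIRST(R') = {epsilon, y, z}.
FIRST(R): from R→epsilon we get {epsilon}; from R→P we get {y}. So FIRST(R) = {epsilon, y}.
FOLLOW(R) includes $ since R is the start symbol.
FOLLOW(R): R appears on no right-hand side. Thus FOLLOW(R) = {$}.
FOLLOW(P): in R→P, the suffix after P is empty, so FOLLOW(P) ⊇ FOLLOW(R) = {$}; in T→z P y, P is followed by y with FIRST {y}. Thus FOLLOW(P) = {$, y}.
FOLLOW(T): in P→y R' y T, the suffix after T is empty, so FOLLOW(T) ⊇ FOLLOW(P) = {$, y}; in R'→T P', T is followed by P' with FIRST {y}; in R'→T T (occurrence 1), T is followed by T with FIRST {epsilon, y, z}; in R'→T T (occurrence 1), the suffix after T is nullable, so FOLLOW(T) ⊇ FOLLOW(R') = {$, y, z}; in R'→T T (occurrence 2), the suffix after T is empty, so FOLLOW(T) ⊇ FOLLOW(R') = {$, y, z}. Thus FOLLOW(T) = {$, y, z}.
FOLLOW(R'): in P→y R' y T, R' is followed by y T with FIRST {y}; in T→y z P' R', the suffix after R' is empty, so FOLLOW(R') ⊇ FOLLOW(T) = {$, y, z}. Thus FOLLOW(R') = {$, y, z}.
FOLLOW(P'): in P→P' z, P' is followed by z with FIRST {z}; in T→y z P' R', P' is followed by R' with FIRST {epsilon, y, z}; in T→y z P' R', the suffix after P' is nullable, so FOLLOW(P') ⊇ FOLLOW(T) = {$, y, z}; in R'→T P', the suffix after P' is empty, so FOLLOW(P') ⊇ FOLLOW(R') = {$, y, z}. Thus FOLLOW(P') = {$, y, z}.

{$, y, z}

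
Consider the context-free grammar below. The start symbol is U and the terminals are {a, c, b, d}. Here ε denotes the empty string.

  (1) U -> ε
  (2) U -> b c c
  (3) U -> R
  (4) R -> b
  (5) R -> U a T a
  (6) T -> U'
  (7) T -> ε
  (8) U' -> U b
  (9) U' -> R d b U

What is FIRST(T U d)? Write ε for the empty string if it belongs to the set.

{a, b, d}

FIRST(U) = {ε, a, b}  (via R)
FIRST(R) = {a, b}  (via U a T a)
FIRST(U') = {a, b}  (via U b, R d b U)
FIRST(T) = {ε, a, b}  (via U')
FIRST(T U d): take FIRST of each symbol in turn, carrying on past any symbol whose FIRST contains ε; result {a, b, d}.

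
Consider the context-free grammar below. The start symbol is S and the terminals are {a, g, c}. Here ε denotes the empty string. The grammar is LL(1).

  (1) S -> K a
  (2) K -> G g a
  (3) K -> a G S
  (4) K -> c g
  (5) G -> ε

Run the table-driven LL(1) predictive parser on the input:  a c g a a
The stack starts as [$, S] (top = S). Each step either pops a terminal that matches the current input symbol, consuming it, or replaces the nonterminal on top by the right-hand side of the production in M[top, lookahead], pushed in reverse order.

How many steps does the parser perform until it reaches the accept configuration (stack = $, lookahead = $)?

step 1: stack=$ S  input=a c g a a $  — expand S -> K a
step 2: stack=$ a K  input=a c g a a $  — expand K -> a G S
step 3: stack=$ a S G a  input=a c g a a $  — match a
step 4: stack=$ a S G  input=c g a a $  — expand G -> ε
step 5: stack=$ a S  input=c g a a $  — expand S -> K a
step 6: stack=$ a a K  input=c g a a $  — expand K -> c g
step 7: stack=$ a a g c  input=c g a a $  — match c
step 8: stack=$ a a g  input=g a a $  — match g
step 9: stack=$ a a  input=a a $  — match a
step 10: stack=$ a  input=a $  — match a
Accept reached after 10 steps.

10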